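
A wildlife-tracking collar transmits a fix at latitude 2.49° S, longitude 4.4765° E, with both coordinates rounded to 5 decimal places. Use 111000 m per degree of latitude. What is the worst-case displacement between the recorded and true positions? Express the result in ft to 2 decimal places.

2.57 ft

Rounding to 5 decimal places leaves each coordinate within ±5e-06° of the true value.
North–south component: 5e-06° × 111000 = 0.555 m.
Longitude error → 5e-06 × 111000 × cos 2.49° = 5e-06 × 111000 × 0.9991 ≈ 0.554476 m.
The two errors are perpendicular, so the maximum displacement is √(0.555² + 0.554476²) ≈ 0.784518 m.
In feet: 0.784518 m ÷ 0.3048 ≈ 2.5739 ft.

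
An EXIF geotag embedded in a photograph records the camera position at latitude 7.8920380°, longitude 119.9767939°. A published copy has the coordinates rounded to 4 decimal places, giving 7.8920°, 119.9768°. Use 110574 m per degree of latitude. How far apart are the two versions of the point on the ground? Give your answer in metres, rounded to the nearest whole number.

4 metres

The latitude changed by +0.0000380° and the longitude by -0.0000061°.
North–south shift: 0.0000380 × 110574 = 4.20181 m.
E–W at 7.892°: -0.0000061° × 110574 × cos 7.892° = -0.0000061 × 110574 × 0.9905 ≈ -0.668113 m.
Combined displacement = (4.20181² + 0.668113²)^½ ≈ 4.2546 m.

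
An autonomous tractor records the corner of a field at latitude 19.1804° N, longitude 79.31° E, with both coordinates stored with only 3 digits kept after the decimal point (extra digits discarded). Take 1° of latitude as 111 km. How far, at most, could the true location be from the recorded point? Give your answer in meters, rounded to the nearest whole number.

153 meters

Truncating at 3 decimal places can drop up to a full unit in the last place, so each coordinate may be off by as much as 0.001°.
North–south component: 0.001° × 111000 = 111 m.
E–W at 19.1804°: 0.001° × 111000 × cos 19.1804° = 0.001 × 111000 × 0.9445 ≈ 104.838 m.
Combining orthogonally: (111² + 104.838²)^½ ≈ 152.683 m.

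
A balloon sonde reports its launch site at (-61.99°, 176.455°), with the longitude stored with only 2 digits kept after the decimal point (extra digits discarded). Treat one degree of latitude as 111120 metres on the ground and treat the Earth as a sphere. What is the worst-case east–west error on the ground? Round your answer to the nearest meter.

Truncating at 2 decimal places can drop up to a full unit in the last place, so the longitude may be off by as much as 0.01°.
One degree of longitude at 61.99° is 111120 × cos 61.99° ≈ 111120 × 0.4696 = 52184.8 m.
So at most 0.01° × 52184.8 ≈ 521.848 m east–west.

522 meters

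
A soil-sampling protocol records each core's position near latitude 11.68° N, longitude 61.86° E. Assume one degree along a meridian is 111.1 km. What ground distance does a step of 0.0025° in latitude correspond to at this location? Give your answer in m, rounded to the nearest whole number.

278 m

0.0025° × 111100 m/° = 277.75 m.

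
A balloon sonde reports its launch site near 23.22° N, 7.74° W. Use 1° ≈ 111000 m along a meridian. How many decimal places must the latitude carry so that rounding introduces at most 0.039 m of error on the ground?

One degree of latitude covers 111000 m.
N decimal places → at most half a unit in the last place, 0.5 × 10⁻ᴺ° = 111000/2 × 10⁻ᴺ m.
Need 0.5 × 111000 × 10⁻ᴺ ≤ 0.039 → 10⁻ᴺ ≤ 7.027e-07, so N ≥ 6.15.
So 7 decimal places suffice (0.00555 m); 6 would allow up to 0.0555 m.

7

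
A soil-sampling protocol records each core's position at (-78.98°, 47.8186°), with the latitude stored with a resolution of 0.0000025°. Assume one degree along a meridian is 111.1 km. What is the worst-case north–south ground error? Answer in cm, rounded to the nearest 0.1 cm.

13.9 cm

With a 0.0000025° grid the true value lies within half a step, ±0.0000025°/2 = ±1.25e-06°, of the stored one.
Along the meridian that is 1.25e-06° × 111100 m/° = 0.138875 m.
That is 0.138875 m = 13.887 cm.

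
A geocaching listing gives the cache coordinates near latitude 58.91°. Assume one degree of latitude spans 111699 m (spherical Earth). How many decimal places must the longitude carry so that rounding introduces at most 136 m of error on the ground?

At 58.91° one degree of longitude covers 111699 × cos 58.91° ≈ 111699 × 0.5164 ≈ 57679.6 m.
Rounding to N decimal places gives at most 0.5 × 10⁻ᴺ degrees of error, i.e. 0.5 × 10⁻ᴺ × 57679.6 m.
Setting 28839.8 × 10⁻ᴺ ≤ 136 gives 10ᴺ ≥ 212.1, i.e. N ≥ 2.33.
At 2 places the error can reach 288 m, but 3 places keeps it to 28.8 m.

3 decimal places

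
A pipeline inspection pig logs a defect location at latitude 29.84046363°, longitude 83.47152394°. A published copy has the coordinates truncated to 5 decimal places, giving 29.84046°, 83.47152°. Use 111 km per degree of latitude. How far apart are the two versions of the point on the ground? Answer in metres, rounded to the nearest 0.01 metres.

0.55 metres

The latitude changed by +0.00000363° and the longitude by +0.00000394°.
North–south shift: 0.00000363 × 111000 = 0.40293 m.
East–west at this latitude: 0.00000394° × 111000 × cos 29.8405° ≈ 0.00000394 × 96283 = 0.379355 m.
Distance: √(0.40293² + 0.379355²) ≈ 0.55341 m.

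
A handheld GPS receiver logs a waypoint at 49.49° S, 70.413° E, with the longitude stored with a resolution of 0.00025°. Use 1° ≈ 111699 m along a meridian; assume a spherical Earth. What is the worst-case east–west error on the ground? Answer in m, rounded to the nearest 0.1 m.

9.1 m

With a 0.00025° grid the true value lies within half a step, ±0.00025°/2 = ±0.000125°, of the stored one.
Parallels shrink by cos φ, so at 49.49° a degree of longitude is 111699 × 0.6496 ≈ 72557.5 m.
So at most 0.000125° × 72557.5 ≈ 9.06969 m east–west.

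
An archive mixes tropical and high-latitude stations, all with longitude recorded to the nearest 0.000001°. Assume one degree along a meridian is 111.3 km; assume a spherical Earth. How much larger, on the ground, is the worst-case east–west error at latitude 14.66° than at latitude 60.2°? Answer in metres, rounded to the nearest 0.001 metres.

0.026 metres

Rounding to 6 decimal places leaves the longitude within ±5e-07° of the true value.
At 14.66°: 5e-07° × 111300 × cos 14.66° = 5e-07 × 111300 × 0.9674 ≈ 0.053838 m.
At 60.2°: 5e-07° × 111300 × cos 60.2° = 5e-07 × 111300 × 0.4970 ≈ 0.027657 m.
Difference: 0.053838 − 0.027657 = 0.026182 m.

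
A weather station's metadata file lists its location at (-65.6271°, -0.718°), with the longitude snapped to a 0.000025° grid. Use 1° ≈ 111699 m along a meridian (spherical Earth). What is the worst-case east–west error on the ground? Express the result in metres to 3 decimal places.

With a 0.000025° grid the true value lies within half a step, ±0.000025°/2 = ±1.25e-05°, of the stored one.
Parallels shrink by cos φ, so at 65.6271° a degree of longitude is 111699 × 0.4127 ≈ 46095.2 m.
So at most 1.25e-05° × 46095.2 ≈ 0.57619 m east–west.

0.576 metres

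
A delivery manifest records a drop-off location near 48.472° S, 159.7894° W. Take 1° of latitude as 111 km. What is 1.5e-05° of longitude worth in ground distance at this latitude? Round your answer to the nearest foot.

At 48.472° a degree of longitude is 111000 × cos 48.472° ≈ 73591.4 m, so 1.5e-05° corresponds to 1.10387 m.
Converting: 1.10387 m × 3.2808 ft/m ≈ 3.6216 ft.

4 feet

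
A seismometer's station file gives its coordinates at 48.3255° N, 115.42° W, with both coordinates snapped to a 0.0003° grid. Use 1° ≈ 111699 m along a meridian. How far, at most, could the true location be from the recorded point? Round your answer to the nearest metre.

20 metres

With a 0.0003° grid the true value lies within half a step, ±0.0003°/2 = ±0.00015°, of the stored one.
Latitude error → 0.00015 × 111699 = 16.7549 m along the meridian.
E–W at 48.3255°: 0.00015° × 111699 × cos 48.3255° = 0.00015 × 111699 × 0.6649 ≈ 11.1403 m.
Worst case both components are at the extreme and orthogonal: √(16.7549² + 11.1403²) ≈ 20.1204 m.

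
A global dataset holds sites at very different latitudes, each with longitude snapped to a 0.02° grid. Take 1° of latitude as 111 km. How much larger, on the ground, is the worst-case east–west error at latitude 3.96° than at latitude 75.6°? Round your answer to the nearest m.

With a 0.02° grid the true value lies within half a step, ±0.02°/2 = ±0.01°, of the stored one.
Error at 3.96° = 0.01° × 111000 × cos 3.96° ≈ 1110 × 0.9976 = 1107.3 m.
At 75.6°: 0.01° × 111000 × cos 75.6° = 0.01 × 111000 × 0.2487 ≈ 276.05 m.
So the lower-latitude error exceeds the higher by 1107.3 − 276.05 = 831.3 m.

831 m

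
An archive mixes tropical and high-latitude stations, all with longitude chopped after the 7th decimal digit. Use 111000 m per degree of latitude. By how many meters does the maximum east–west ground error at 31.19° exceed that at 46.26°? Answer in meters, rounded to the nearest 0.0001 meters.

Truncating at 7 decimal places can drop up to a full unit in the last place, so the longitude may be off by as much as 1e-07°.
Error at 31.19° = 1e-07° × 111000 × cos 31.19° ≈ 0.0111 × 0.8555 = 0.0094955 m.
At 46.26°: 1e-07° × 111000 × cos 46.26° = 1e-07 × 111000 × 0.6914 ≈ 0.0076744 m.
So the lower-latitude error exceeds the higher by 0.0094955 − 0.0076744 = 0.0018212 m.

0.0018 meters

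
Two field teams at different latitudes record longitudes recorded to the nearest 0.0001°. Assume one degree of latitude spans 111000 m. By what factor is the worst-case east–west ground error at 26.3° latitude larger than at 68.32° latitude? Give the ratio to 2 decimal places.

2.43

Rounding to 4 decimal places leaves the longitude within ±5e-05° of the true value.
At 26.3°: 5e-05° × 111000 × cos 26.3° = 5e-05 × 111000 × 0.8965 ≈ 4.9755 m.
At 68.32°: 5e-05° × 111000 × cos 68.32° = 5e-05 × 111000 × 0.3694 ≈ 2.0503 m.
The ratio reduces to cos 26.3° / cos 68.32° = 0.8965/0.3694 ≈ 2.4267.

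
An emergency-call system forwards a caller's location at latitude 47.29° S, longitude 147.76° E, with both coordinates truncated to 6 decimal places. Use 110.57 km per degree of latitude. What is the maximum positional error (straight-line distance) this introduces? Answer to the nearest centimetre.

13 centimetres

Truncating at 6 decimal places can drop up to a full unit in the last place, so each coordinate may be off by as much as 1e-06°.
Latitude error → 1e-06 × 110570 = 0.11057 m along the meridian.
E–W at 47.29°: 1e-06° × 110570 × cos 47.29° = 1e-06 × 110570 × 0.6783 ≈ 0.0749983 m.
Combining orthogonally: (0.11057² + 0.0749983²)^½ ≈ 0.133606 m.
That is 0.133606 m = 13.361 cm.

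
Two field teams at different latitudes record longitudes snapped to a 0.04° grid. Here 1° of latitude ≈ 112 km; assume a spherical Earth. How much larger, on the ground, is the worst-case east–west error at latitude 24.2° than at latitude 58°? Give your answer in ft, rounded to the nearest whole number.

2809 ft

With a 0.04° grid the true value lies within half a step, ±0.04°/2 = ±0.02°, of the stored one.
Error at 24.2° = 0.02° × 112000 × cos 24.2° ≈ 2240 × 0.9121 = 2043.1 m.
At 58°: 0.02° × 112000 × cos 58° = 0.02 × 112000 × 0.5299 ≈ 1187 m.
So the lower-latitude error exceeds the higher by 2043.1 − 1187 = 856.13 m.
Converting: 856.13 m × 3.2808 ft/m ≈ 2808.8 ft.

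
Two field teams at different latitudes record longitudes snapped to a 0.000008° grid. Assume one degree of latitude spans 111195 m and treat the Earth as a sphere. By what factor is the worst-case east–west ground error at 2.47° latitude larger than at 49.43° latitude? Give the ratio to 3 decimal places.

With a 0.000008° grid the true value lies within half a step, ±0.000008°/2 = ±4e-06°, of the stored one.
Error at 2.47° = 4e-06° × 111195 × cos 2.47° ≈ 0.44478 × 0.9991 = 0.44437 m.
Error at 49.43° = 4e-06° × 111195 × cos 49.43° ≈ 0.44478 × 0.6504 = 0.28927 m.
The ratio reduces to cos 2.47° / cos 49.43° = 0.9991/0.6504 ≈ 1.5361.

1.536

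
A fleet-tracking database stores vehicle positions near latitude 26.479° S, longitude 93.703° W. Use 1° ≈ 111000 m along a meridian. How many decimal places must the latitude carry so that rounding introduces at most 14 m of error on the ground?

One degree of latitude covers 111000 m.
N decimal places → at most half a unit in the last place, 0.5 × 10⁻ᴺ° = 111000/2 × 10⁻ᴺ m.
Need 0.5 × 111000 × 10⁻ᴺ ≤ 14 → 10⁻ᴺ ≤ 2.523e-04, so N ≥ 3.60.
So 4 decimal places suffice (5.55 m); 3 would allow up to 55.5 m.

4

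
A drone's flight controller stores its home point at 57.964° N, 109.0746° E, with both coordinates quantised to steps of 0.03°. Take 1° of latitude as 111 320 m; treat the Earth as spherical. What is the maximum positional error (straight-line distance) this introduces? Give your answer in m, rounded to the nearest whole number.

1890 m

With a 0.03° grid the true value lies within half a step, ±0.03°/2 = ±0.015°, of the stored one.
Latitude error → 0.015 × 111320 = 1669.8 m along the meridian.
Longitude error → 0.015 × 111320 × cos 57.964° = 0.015 × 111320 × 0.5305 ≈ 885.749 m.
Worst case both components are at the extreme and orthogonal: √(1669.8² + 885.749²) ≈ 1890.18 m.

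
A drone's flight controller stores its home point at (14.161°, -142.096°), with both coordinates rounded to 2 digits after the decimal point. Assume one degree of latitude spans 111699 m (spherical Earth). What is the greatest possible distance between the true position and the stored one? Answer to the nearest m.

Rounding to 2 decimal places leaves each coordinate within ±0.005° of the true value.
North–south component: 0.005° × 111699 = 558.495 m.
E–W at 14.161°: 0.005° × 111699 × cos 14.161° = 0.005 × 111699 × 0.9696 ≈ 541.524 m.
The two errors are perpendicular, so the maximum displacement is √(558.495² + 541.524²) ≈ 777.923 m.

778 m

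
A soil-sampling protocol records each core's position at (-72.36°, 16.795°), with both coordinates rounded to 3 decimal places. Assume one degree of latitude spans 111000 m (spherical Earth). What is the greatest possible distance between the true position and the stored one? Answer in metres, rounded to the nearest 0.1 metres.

58.0 metres

Rounding to 3 decimal places leaves each coordinate within ±0.0005° of the true value.
Latitude error → 0.0005 × 111000 = 55.5 m along the meridian.
E–W at 72.36°: 0.0005° × 111000 × cos 72.36° = 0.0005 × 111000 × 0.3030 ≈ 16.8185 m.
The two errors are perpendicular, so the maximum displacement is √(55.5² + 16.8185²) ≈ 57.9923 m.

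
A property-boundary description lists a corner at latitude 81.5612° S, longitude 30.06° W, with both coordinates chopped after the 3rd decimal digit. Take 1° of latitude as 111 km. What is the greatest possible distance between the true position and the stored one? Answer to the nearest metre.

112 metres

Truncating at 3 decimal places can drop up to a full unit in the last place, so each coordinate may be off by as much as 0.001°.
North–south component: 0.001° × 111000 = 111 m.
East–west component at 81.5612°: 0.001° × 111000 × cos 81.5612° ≈ 0.001 × 16289.6 ≈ 16.2896 m.
Worst case both components are at the extreme and orthogonal: √(111² + 16.2896²) ≈ 112.189 m.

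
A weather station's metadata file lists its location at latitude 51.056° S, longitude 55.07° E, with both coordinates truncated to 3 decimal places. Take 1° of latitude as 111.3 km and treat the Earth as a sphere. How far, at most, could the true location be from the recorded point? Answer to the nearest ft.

Truncating at 3 decimal places can drop up to a full unit in the last place, so each coordinate may be off by as much as 0.001°.
Latitude error → 0.001 × 111300 = 111.3 m along the meridian.
East–west component at 51.056°: 0.001° × 111300 × cos 51.056° ≈ 0.001 × 69958.8 ≈ 69.9588 m.
Worst case both components are at the extreme and orthogonal: √(111.3² + 69.9588²) ≈ 131.461 m.
Converting: 131.461 m × 3.2808 ft/m ≈ 431.3 ft.

431 ft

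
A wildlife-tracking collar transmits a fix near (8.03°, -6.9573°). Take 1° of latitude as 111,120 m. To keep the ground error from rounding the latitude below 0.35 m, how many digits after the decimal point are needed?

6 decimal places

One degree of latitude covers 111120 m.
N decimal places → at most half a unit in the last place, 0.5 × 10⁻ᴺ° = 111120/2 × 10⁻ᴺ m.
Setting 55560 × 10⁻ᴺ ≤ 0.35 gives 10ᴺ ≥ 1.587e+05, i.e. N ≥ 5.20.
At 5 places the error can reach 0.556 m, but 6 places keeps it to 0.0556 m.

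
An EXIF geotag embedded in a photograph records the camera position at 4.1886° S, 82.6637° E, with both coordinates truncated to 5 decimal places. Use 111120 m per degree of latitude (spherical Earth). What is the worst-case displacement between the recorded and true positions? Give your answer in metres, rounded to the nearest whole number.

Truncating at 5 decimal places can drop up to a full unit in the last place, so each coordinate may be off by as much as 1e-05°.
North–south component: 1e-05° × 111120 = 1.1112 m.
Longitude error → 1e-05 × 111120 × cos 4.1886° = 1e-05 × 111120 × 0.9973 ≈ 1.10823 m.
Combining orthogonally: (1.1112² + 1.10823²)^½ ≈ 1.56938 m.

2 metres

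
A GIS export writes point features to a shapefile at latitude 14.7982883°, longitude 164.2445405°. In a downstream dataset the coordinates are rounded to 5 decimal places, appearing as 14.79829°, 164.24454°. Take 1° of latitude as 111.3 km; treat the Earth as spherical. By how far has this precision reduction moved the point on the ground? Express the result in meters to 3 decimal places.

The latitude changed by -0.0000017° and the longitude by +0.0000005°.
N–S: -0.0000017° × 111300 m/° = -0.18921 m.
East–west at this latitude: 0.0000005° × 111300 × cos 14.7983° ≈ 0.0000005 × 107608 = 0.0538041 m.
Combined displacement = (0.18921² + 0.0538041²)^½ ≈ 0.196711 m.

0.197 meters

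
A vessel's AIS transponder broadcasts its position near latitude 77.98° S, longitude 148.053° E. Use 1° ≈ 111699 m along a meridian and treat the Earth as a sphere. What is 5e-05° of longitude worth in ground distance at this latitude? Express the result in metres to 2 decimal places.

5e-05° of longitude at 77.98° is 5e-05 × 111699 × cos 77.98° ≈ 5e-05 × 23261.7 = 1.16308 m.

1.16 metres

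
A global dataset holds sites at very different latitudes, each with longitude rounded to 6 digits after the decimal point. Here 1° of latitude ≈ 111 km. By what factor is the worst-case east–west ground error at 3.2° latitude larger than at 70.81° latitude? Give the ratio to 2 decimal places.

3.04

Rounding to 6 decimal places leaves the longitude within ±5e-07° of the true value.
Error at 3.2° = 5e-07° × 111000 × cos 3.2° ≈ 0.0555 × 0.9984 = 0.055413 m.
At 70.81°: 5e-07° × 111000 × cos 70.81° = 5e-07 × 111000 × 0.3287 ≈ 0.018243 m.
Ratio: 0.055413 / 0.018243 = cos 3.2° / cos 70.81° ≈ 3.0375.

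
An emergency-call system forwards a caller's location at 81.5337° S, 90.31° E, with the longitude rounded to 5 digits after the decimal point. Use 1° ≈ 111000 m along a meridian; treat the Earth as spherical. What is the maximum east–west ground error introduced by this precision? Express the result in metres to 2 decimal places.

0.08 metres

Rounding to 5 decimal places leaves the longitude within ±5e-06° of the true value.
Parallels shrink by cos φ, so at 81.5337° a degree of longitude is 111000 × 0.1472 ≈ 16342.3 m.
So at most 5e-06° × 16342.3 ≈ 0.0817114 m east–west.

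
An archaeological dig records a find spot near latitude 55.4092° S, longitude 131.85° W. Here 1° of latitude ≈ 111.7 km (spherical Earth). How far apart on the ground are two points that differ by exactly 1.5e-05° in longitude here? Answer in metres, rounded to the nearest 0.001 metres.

0.951 metres

One degree of longitude here spans 111700 × cos 55.4092° = 111700 × 0.5677 ≈ 63413.4 m; 1.5e-05° of that is 0.951201 m.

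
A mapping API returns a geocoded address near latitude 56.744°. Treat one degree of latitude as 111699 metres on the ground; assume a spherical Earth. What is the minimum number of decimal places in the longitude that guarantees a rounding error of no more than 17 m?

4

At 56.744° one degree of longitude covers 111699 × cos 56.744° ≈ 111699 × 0.5484 ≈ 61253.6 m.
With N decimal places the half-ulp bound is 0.5·10⁻ᴺ°, or 0.5·10⁻ᴺ × 61253.6 m on the ground.
Need 0.5 × 61253.6 × 10⁻ᴺ ≤ 17 → 10⁻ᴺ ≤ 5.551e-04, so N ≥ 3.26.
At 3 places the error can reach 30.6 m, but 4 places keeps it to 3.06 m.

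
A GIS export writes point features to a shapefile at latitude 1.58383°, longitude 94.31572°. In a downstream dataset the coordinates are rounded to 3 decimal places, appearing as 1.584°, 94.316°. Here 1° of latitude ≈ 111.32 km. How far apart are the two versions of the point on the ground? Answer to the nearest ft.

120 ft

Δlat = 1.58383 − 1.584 = -0.00017°; Δlon = 94.31572 − 94.316 = -0.00028°.
N–S: -0.00017° × 111320 m/° = -18.9244 m.
East–west at this latitude: -0.00028° × 111320 × cos 1.584° ≈ -0.00028 × 111277 = -31.1577 m.
Distance: √(18.9244² + 31.1577²) ≈ 36.4546 m.
In feet: 36.4546 m ÷ 0.3048 ≈ 119.6 ft.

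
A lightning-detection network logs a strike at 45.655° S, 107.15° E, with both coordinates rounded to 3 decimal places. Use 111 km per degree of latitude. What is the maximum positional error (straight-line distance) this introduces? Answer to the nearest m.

Rounding to 3 decimal places leaves each coordinate within ±0.0005° of the true value.
North–south component: 0.0005° × 111000 = 55.5 m.
East–west component at 45.655°: 0.0005° × 111000 × cos 45.655° ≈ 0.0005 × 77586.5 ≈ 38.7932 m.
Combining orthogonally: (55.5² + 38.7932²)^½ ≈ 67.7138 m.

68 m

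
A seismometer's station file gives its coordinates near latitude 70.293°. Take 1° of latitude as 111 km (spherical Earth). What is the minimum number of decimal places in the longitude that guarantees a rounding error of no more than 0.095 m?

At 70.293° one degree of longitude covers 111000 × cos 70.293° ≈ 111000 × 0.3372 ≈ 37430.3 m.
N decimal places → at most half a unit in the last place, 0.5 × 10⁻ᴺ° = 37430.3/2 × 10⁻ᴺ m.
Setting 18715.2 × 10⁻ᴺ ≤ 0.095 gives 10ᴺ ≥ 1.97e+05, i.e. N ≥ 5.29.
N = 5 would give 0.187 m (too coarse); N = 6 gives 0.0187 m ≤ 0.095 m.

6 decimal places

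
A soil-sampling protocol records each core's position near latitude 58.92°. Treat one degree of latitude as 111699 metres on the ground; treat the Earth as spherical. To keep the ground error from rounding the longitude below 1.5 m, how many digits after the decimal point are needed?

5

At 58.92° one degree of longitude covers 111699 × cos 58.92° ≈ 111699 × 0.5162 ≈ 57662.9 m.
With N decimal places the half-ulp bound is 0.5·10⁻ᴺ°, or 0.5·10⁻ᴺ × 57662.9 m on the ground.
Need 0.5 × 57662.9 × 10⁻ᴺ ≤ 1.5 → 10⁻ᴺ ≤ 5.203e-05, so N ≥ 4.28.
So 5 decimal places suffice (0.288 m); 4 would allow up to 2.88 m.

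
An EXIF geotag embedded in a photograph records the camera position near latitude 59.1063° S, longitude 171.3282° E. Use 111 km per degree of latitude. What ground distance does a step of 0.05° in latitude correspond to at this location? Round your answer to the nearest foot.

18209 feet

Along a meridian 0.05° is 0.05 × 111000 = 5550 m.
Converting: 5550 m × 3.2808 ft/m ≈ 18209 ft.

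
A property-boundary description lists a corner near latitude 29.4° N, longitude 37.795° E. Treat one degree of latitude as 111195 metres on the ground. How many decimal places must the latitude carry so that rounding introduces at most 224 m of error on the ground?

One degree of latitude covers 111195 m.
N decimal places → at most half a unit in the last place, 0.5 × 10⁻ᴺ° = 111195/2 × 10⁻ᴺ m.
Setting 55597.5 × 10⁻ᴺ ≤ 224 gives 10ᴺ ≥ 248.2, i.e. N ≥ 2.39.
N = 2 would give 556 m (too coarse); N = 3 gives 55.6 m ≤ 224 m.

3 decimal places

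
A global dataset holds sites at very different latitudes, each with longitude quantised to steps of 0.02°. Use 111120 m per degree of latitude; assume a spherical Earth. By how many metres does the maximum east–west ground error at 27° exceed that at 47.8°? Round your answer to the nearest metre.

244 metres

With a 0.02° grid the true value lies within half a step, ±0.02°/2 = ±0.01°, of the stored one.
At 27°: 0.01° × 111120 × cos 27° = 0.01 × 111120 × 0.8910 ≈ 990.09 m.
At 47.8°: 0.01° × 111120 × cos 47.8° = 0.01 × 111120 × 0.6717 ≈ 746.42 m.
Difference: 990.09 − 746.42 = 243.67 m.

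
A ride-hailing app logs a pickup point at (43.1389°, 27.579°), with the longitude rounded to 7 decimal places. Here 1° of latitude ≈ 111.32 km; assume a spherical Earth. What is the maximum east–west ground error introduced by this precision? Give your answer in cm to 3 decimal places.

0.406 cm

Rounding to 7 decimal places leaves the longitude within ±5e-08° of the true value.
One degree of longitude at 43.1389° is 111320 × cos 43.1389° ≈ 111320 × 0.7297 = 81230 m.
Maximum E–W displacement: 5e-08 × 81230 = 0.0040615 m.
That is 0.0040615 m = 0.40615 cm.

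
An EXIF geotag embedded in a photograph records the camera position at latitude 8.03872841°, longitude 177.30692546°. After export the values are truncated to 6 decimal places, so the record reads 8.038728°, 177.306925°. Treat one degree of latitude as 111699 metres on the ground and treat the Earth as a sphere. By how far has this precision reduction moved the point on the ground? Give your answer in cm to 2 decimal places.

6.85 cm

Δlat = 8.03872841 − 8.038728 = +0.00000041°; Δlon = 177.30692546 − 177.306925 = +0.00000046°.
North–south shift: 0.00000041 × 111699 = 0.0457966 m.
East–west at this latitude: 0.00000046° × 111699 × cos 8.03873° ≈ 0.00000046 × 110601 = 0.0508767 m.
Distance: √(0.0457966² + 0.0508767²) ≈ 0.0684526 m.
That is 0.0684526 m = 6.8453 cm.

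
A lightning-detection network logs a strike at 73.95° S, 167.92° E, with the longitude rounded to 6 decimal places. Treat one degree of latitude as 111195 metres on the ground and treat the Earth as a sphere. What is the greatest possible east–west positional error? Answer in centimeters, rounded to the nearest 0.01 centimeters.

1.54 centimeters

Rounding to 6 decimal places leaves the longitude within ±5e-07° of the true value.
At latitude 73.95° a degree of longitude spans 111195 m × cos 73.95° = 111195 × 0.2765 ≈ 30742.8 m.
So at most 5e-07° × 30742.8 ≈ 0.0153714 m east–west.
That is 0.0153714 m = 1.5371 cm.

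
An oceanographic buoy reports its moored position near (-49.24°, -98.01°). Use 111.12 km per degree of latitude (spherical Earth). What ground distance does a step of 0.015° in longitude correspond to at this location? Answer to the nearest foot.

At 49.24° a degree of longitude is 111120 × cos 49.24° ≈ 72549.4 m, so 0.015° corresponds to 1088.24 m.
Converting: 1088.24 m × 3.2808 ft/m ≈ 3570.3 ft.

3570 feet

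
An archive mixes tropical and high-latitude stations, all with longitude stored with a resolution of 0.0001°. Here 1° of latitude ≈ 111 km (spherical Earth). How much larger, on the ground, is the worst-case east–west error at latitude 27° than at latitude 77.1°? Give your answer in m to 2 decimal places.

3.71 m

With a 0.0001° grid the true value lies within half a step, ±0.0001°/2 = ±5e-05°, of the stored one.
Error at 27° = 5e-05° × 111000 × cos 27° ≈ 5.55 × 0.8910 = 4.9451 m.
Error at 77.1° = 5e-05° × 111000 × cos 77.1° ≈ 5.55 × 0.2233 = 1.239 m.
So the lower-latitude error exceeds the higher by 4.9451 − 1.239 = 3.706 m.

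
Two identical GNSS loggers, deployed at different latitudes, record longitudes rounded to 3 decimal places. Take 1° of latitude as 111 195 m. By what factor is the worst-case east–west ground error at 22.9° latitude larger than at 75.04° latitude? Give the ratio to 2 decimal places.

3.57

Rounding to 3 decimal places leaves the longitude within ±0.0005° of the true value.
Error at 22.9° = 0.0005° × 111195 × cos 22.9° ≈ 55.598 × 0.9212 = 51.216 m.
At 75.04°: 0.0005° × 111195 × cos 75.04° = 0.0005 × 111195 × 0.2581 ≈ 14.352 m.
The ratio reduces to cos 22.9° / cos 75.04° = 0.9212/0.2581 ≈ 3.5685.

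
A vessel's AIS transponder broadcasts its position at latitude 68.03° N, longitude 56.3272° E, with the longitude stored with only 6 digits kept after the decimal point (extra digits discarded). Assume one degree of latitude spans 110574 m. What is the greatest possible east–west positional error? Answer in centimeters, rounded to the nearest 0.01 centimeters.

Truncating at 6 decimal places can drop up to a full unit in the last place, so the longitude may be off by as much as 1e-06°.
Parallels shrink by cos φ, so at 68.03° a degree of longitude is 110574 × 0.3741 ≈ 41368.1 m.
East–west error: 1e-06° × 41368.1 m/° ≈ 0.0413681 m.
That is 0.0413681 m = 4.1368 cm.

4.14 centimeters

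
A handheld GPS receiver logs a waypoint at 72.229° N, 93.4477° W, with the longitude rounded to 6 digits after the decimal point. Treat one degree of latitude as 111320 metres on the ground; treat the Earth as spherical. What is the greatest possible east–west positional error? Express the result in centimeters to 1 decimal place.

1.7 centimeters

Rounding to 6 decimal places leaves the longitude within ±5e-07° of the true value.
At latitude 72.229° a degree of longitude spans 111320 m × cos 72.229° = 111320 × 0.3052 ≈ 33976.4 m.
So at most 5e-07° × 33976.4 ≈ 0.0169882 m east–west.
That is 0.0169882 m = 1.6988 cm.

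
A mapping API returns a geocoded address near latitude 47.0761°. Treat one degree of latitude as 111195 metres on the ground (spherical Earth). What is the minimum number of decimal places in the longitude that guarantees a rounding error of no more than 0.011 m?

7 decimal places

At 47.0761° one degree of longitude covers 111195 × cos 47.0761° ≈ 111195 × 0.6810 ≈ 75726.7 m.
Rounding to N decimal places gives at most 0.5 × 10⁻ᴺ degrees of error, i.e. 0.5 × 10⁻ᴺ × 75726.7 m.
Setting 37863.4 × 10⁻ᴺ ≤ 0.011 gives 10ᴺ ≥ 3.442e+06, i.e. N ≥ 6.54.
So 7 decimal places suffice (0.00379 m); 6 would allow up to 0.0379 m.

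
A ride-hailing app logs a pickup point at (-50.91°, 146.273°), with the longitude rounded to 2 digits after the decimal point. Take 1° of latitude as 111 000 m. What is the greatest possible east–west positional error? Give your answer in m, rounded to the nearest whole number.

350 m

Rounding to 2 decimal places leaves the longitude within ±0.005° of the true value.
One degree of longitude at 50.91° is 111000 × cos 50.91° ≈ 111000 × 0.6305 = 69990 m.
East–west error: 0.005° × 69990 m/° ≈ 349.95 m.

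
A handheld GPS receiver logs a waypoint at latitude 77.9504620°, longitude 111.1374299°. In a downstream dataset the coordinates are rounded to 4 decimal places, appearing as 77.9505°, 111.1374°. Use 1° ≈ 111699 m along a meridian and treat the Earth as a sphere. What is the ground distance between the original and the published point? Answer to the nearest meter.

Δlat = 77.9504620 − 77.9505 = -0.0000380°; Δlon = 111.1374299 − 111.1374 = +0.0000299°.
N–S: -0.0000380° × 111699 m/° = -4.24456 m.
East–west at this latitude: 0.0000299° × 111699 × cos 77.9505° ≈ 0.0000299 × 23317.9 = 0.697206 m.
Combined displacement = (4.24456² + 0.697206²)^½ ≈ 4.30144 m.

4 meters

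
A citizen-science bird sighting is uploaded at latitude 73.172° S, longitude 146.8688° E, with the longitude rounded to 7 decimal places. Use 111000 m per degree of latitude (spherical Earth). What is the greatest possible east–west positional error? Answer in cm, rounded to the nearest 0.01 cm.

Rounding to 7 decimal places leaves the longitude within ±5e-08° of the true value.
One degree of longitude at 73.172° is 111000 × cos 73.172° ≈ 111000 × 0.2895 = 32134.5 m.
Maximum E–W displacement: 5e-08 × 32134.5 = 0.00160672 m.
That is 0.00160672 m = 0.16067 cm.

0.16 cm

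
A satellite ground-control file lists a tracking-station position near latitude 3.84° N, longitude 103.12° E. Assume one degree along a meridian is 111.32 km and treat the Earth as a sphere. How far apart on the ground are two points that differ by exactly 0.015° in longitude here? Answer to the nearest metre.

One degree of longitude here spans 111320 × cos 3.84° = 111320 × 0.9978 ≈ 111070 m; 0.015° of that is 1666.05 m.

1666 metres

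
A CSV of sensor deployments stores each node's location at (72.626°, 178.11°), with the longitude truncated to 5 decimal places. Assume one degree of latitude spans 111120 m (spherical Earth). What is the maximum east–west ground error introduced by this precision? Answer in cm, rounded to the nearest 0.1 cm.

Truncating at 5 decimal places can drop up to a full unit in the last place, so the longitude may be off by as much as 1e-05°.
One degree of longitude at 72.626° is 111120 × cos 72.626° ≈ 111120 × 0.2986 = 33181.3 m.
East–west error: 1e-05° × 33181.3 m/° ≈ 0.331813 m.
That is 0.331813 m = 33.181 cm.

33.2 cm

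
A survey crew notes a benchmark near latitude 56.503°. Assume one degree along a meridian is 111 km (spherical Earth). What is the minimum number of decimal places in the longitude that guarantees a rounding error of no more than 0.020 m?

7

At 56.503° one degree of longitude covers 111000 × cos 56.503° ≈ 111000 × 0.5519 ≈ 61260.2 m.
N decimal places → at most half a unit in the last place, 0.5 × 10⁻ᴺ° = 61260.2/2 × 10⁻ᴺ m.
Need 0.5 × 61260.2 × 10⁻ᴺ ≤ 0.020 → 10⁻ᴺ ≤ 6.530e-07, so N ≥ 6.19.
N = 6 would give 0.0306 m (too coarse); N = 7 gives 0.00306 m ≤ 0.020 m.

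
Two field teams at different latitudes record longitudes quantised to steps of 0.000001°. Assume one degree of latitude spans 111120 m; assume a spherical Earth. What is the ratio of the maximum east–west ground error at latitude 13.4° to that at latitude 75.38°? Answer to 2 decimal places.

With a 0.000001° grid the true value lies within half a step, ±0.000001°/2 = ±5e-07°, of the stored one.
At 13.4°: 5e-07° × 111120 × cos 13.4° = 5e-07 × 111120 × 0.9728 ≈ 0.054047 m.
Error at 75.38° = 5e-07° × 111120 × cos 75.38° ≈ 0.05556 × 0.2524 = 0.014024 m.
The ratio reduces to cos 13.4° / cos 75.38° = 0.9728/0.2524 ≈ 3.8540.

3.85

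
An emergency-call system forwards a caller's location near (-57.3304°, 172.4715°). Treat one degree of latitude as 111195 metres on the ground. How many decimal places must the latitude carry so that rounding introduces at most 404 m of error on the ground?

3 decimal places

One degree of latitude covers 111195 m.
Rounding to N decimal places gives at most 0.5 × 10⁻ᴺ degrees of error, i.e. 0.5 × 10⁻ᴺ × 111195 m.
Setting 55597.5 × 10⁻ᴺ ≤ 404 gives 10ᴺ ≥ 137.6, i.e. N ≥ 2.14.
At 2 places the error can reach 556 m, but 3 places keeps it to 55.6 m.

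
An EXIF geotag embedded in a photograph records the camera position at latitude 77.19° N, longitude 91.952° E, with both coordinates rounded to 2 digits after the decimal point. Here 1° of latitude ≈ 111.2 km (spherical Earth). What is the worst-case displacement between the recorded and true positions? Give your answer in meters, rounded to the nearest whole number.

Rounding to 2 decimal places leaves each coordinate within ±0.005° of the true value.
N–S: 0.005° × 111200 m/° = 556 m.
E–W at 77.19°: 0.005° × 111200 × cos 77.19° = 0.005 × 111200 × 0.2217 ≈ 123.276 m.
Combining orthogonally: (556² + 123.276²)^½ ≈ 569.502 m.

570 meters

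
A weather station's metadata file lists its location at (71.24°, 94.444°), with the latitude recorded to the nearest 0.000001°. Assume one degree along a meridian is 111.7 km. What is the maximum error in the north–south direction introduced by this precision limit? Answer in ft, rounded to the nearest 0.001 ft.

0.183 ft

Rounding to 6 decimal places leaves the latitude within ±5e-07° of the true value.
So the N–S error is at most 5e-07 × 111700 = 0.05585 m.
Converting: 0.05585 m × 3.2808 ft/m ≈ 0.18323 ft.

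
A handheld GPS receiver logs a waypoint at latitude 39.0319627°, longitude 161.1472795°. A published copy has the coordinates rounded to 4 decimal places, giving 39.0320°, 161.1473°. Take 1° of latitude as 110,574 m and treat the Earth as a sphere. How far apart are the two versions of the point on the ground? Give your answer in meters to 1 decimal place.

4.5 meters

Δlat = 39.0319627 − 39.0320 = -0.0000373°; Δlon = 161.1472795 − 161.1473 = -0.0000205°.
North–south shift: -0.0000373 × 110574 = -4.12441 m.
East–west at this latitude: -0.0000205° × 110574 × cos 39.032° ≈ -0.0000205 × 85893.3 = -1.76081 m.
Combined displacement = (4.12441² + 1.76081²)^½ ≈ 4.48455 m.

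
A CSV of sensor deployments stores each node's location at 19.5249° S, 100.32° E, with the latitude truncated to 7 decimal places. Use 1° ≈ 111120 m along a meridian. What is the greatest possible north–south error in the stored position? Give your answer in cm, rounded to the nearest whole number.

Truncating at 7 decimal places can drop up to a full unit in the last place, so the latitude may be off by as much as 1e-07°.
So the N–S error is at most 1e-07 × 111120 = 0.011112 m.
That is 0.011112 m = 1.1112 cm.

1 cm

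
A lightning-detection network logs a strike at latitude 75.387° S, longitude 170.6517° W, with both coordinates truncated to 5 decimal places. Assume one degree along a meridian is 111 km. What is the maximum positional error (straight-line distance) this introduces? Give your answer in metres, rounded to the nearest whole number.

Truncating at 5 decimal places can drop up to a full unit in the last place, so each coordinate may be off by as much as 1e-05°.
N–S: 1e-05° × 111000 m/° = 1.11 m.
Longitude error → 1e-05 × 111000 × cos 75.387° = 1e-05 × 111000 × 0.2523 ≈ 0.280041 m.
Worst case both components are at the extreme and orthogonal: √(1.11² + 0.280041²) ≈ 1.14478 m.

1 metres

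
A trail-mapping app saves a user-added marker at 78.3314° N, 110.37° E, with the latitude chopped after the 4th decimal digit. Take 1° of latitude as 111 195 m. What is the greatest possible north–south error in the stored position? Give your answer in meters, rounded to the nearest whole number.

Truncating at 4 decimal places can drop up to a full unit in the last place, so the latitude may be off by as much as 0.0001°.
North–south distance: 0.0001° × 111195 m/° = 11.1195 m.

11 meters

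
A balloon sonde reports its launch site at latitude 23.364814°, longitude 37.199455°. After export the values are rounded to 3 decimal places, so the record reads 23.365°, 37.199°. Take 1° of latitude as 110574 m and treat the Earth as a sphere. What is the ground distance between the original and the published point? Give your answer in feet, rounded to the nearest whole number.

The latitude changed by -0.000186° and the longitude by +0.000455°.
N–S: -0.000186° × 110574 m/° = -20.5668 m.
E–W at 23.365°: 0.000455° × 110574 × cos 23.365° = 0.000455 × 110574 × 0.9180 ≈ 46.1855 m.
Distance: √(20.5668² + 46.1855²) ≈ 50.5578 m.
In feet: 50.5578 m ÷ 0.3048 ≈ 165.87 ft.

166 feet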